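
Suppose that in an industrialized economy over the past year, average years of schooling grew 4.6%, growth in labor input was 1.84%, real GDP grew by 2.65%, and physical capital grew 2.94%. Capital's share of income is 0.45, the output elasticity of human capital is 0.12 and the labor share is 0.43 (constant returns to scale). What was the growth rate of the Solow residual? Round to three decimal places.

-0.016%

Labor's share = 1 − 0.45 − 0.12 = 0.43.
Physical capital: 0.45 × 2.94 = 1.323 pp.
Average years of schooling: 0.12 × 4.6 = 0.552 pp.
Labor input: 0.43 × 1.84 = 0.7912 pp.
TFP growth = 2.65 − 2.6662 = -0.0162%.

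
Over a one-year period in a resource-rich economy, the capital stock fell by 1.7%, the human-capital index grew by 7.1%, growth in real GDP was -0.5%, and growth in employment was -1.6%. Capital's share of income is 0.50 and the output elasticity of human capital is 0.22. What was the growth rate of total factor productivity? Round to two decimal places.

Labor's share = 1 − 0.5 − 0.22 = 0.28.
The capital stock: 0.5 × (-1.7) = -0.85 pp.
The human-capital index: 0.22 × 7.1 = 1.562 pp.
Employment: 0.28 × (-1.6) = -0.448 pp.
TFP growth = -0.5 − 0.264 = -0.764%.

-0.76%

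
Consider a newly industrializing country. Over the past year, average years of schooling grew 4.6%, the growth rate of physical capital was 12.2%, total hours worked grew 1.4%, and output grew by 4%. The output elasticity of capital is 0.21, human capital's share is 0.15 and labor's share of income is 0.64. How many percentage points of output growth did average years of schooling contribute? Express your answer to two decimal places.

0.69 percentage points

Contribution = share × growth = 0.15 × 4.6 = 0.69 pp.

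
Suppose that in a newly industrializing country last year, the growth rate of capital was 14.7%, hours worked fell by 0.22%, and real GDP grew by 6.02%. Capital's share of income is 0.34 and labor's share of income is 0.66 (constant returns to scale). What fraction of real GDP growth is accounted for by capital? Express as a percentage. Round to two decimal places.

Capital contributed 0.34 × 14.7 = 4.998 pp.
Share of growth = 4.998 / 6.02 × 100 = 83.0233%.

83.02%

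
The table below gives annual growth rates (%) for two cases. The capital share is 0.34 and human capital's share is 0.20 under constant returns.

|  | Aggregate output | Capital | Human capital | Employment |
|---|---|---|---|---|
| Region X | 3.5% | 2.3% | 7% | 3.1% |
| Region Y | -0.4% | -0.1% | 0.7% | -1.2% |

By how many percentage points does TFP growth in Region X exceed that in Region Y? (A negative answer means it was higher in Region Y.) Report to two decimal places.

Labor's share = 1 − 0.34 − 0.2 = 0.46.
Region X: TFP = 3.5 − 0.782 − 1.4 − 1.426 = -0.108%.
Region Y: TFP = -0.4 + 0.034 − 0.14 + 0.552 = 0.046%.
Difference = -0.108 − (0.046) = -0.154 pp.

-0.15 percentage points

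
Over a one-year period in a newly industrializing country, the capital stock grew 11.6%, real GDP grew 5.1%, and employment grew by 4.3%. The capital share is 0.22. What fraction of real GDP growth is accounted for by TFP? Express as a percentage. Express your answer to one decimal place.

Labor's share = 1 − 0.22 = 0.78.
The capital stock: 0.22 × 11.6 = 2.552 pp.
Employment: 0.78 × 4.3 = 3.354 pp.
TFP growth = 5.1 − 5.906 = -0.806%.
TFP share of growth = -0.806 / 5.1 × 100 = -15.804%.

TFP accounted for -15.8% of growth.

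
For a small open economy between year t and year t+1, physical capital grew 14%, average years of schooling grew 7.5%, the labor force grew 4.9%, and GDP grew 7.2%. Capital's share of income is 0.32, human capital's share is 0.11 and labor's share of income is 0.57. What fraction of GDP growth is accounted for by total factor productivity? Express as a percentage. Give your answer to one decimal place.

Labor's share = 1 − 0.32 − 0.11 = 0.57.
Physical capital: 0.32 × 14 = 4.48 pp.
Average years of schooling: 0.11 × 7.5 = 0.825 pp.
The labor force: 0.57 × 4.9 = 2.793 pp.
TFP growth = 7.2 − 8.098 = -0.898%.
TFP share of growth = -0.898 / 7.2 × 100 = -12.472%.

-12.5%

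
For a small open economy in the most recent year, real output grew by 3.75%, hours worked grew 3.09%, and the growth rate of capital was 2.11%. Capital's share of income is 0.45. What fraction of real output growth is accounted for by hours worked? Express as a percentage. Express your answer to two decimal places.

45.32%

Labor's share = 1 − 0.45 = 0.55.
Hours worked contributed 0.55 × 3.09 = 1.6995 pp.
Share of growth = 1.6995 / 3.75 × 100 = 45.32%.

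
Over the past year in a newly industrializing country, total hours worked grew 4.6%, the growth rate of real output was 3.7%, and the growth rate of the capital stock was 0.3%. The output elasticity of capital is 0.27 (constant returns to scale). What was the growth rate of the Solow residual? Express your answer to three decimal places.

Labor's share = 1 − 0.27 = 0.73.
The capital stock: 0.27 × 0.3 = 0.081 pp.
Total hours worked: 0.73 × 4.6 = 3.358 pp.
TFP growth = 3.7 − 3.439 = 0.261%.

0.261%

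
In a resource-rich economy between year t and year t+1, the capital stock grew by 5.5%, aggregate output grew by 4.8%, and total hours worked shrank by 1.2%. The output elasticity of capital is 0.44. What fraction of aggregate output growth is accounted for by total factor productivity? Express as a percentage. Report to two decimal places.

Labor's share = 1 − 0.44 = 0.56.
The capital stock: 0.44 × 5.5 = 2.42 pp.
Total hours worked: 0.56 × (-1.2) = -0.672 pp.
TFP growth = 4.8 − 1.748 = 3.052%.
TFP share of growth = 3.052 / 4.8 × 100 = 63.5833%.

63.58%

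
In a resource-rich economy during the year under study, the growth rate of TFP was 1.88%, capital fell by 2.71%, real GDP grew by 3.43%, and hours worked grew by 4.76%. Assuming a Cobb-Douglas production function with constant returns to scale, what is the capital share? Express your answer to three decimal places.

The capital share is 0.430.

gY = gA + α·gK + (1−α)·gL, so gY − gA − gL = α(gK − gL).
3.43 − 1.88 − 4.76 = α × (-2.71 − 4.76).
-3.21 = -7.47 α, so α = 0.42972.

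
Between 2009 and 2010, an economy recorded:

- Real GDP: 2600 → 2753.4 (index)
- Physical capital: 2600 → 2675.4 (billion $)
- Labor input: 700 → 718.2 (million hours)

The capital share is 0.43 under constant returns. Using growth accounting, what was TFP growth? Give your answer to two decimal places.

TFP growth was 3.17%.

Real GDP growth = (2753.4 − 2600) / 2600 = 5.9%.
Physical capital growth = (2675.4 − 2600) / 2600 = 2.9%.
Labor input growth = (718.2 − 700) / 700 = 2.6%.
Labor's share = 1 − 0.43 = 0.57.
Physical capital: 0.43 × 2.9 = 1.247 pp.
Labor input: 0.57 × 2.6 = 1.482 pp.
TFP growth = 5.9 − 2.729 = 3.171%.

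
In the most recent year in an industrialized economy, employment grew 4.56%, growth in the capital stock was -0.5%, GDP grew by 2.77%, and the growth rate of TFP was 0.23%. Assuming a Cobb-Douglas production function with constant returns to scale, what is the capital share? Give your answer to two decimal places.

The capital share is 0.40.

gY = gA + α·gK + (1−α)·gL, so gY − gA − gL = α(gK − gL).
2.77 − 0.23 − 4.56 = α × (-0.5 − 4.56).
-2.02 = -5.06 α, so α = 0.3992.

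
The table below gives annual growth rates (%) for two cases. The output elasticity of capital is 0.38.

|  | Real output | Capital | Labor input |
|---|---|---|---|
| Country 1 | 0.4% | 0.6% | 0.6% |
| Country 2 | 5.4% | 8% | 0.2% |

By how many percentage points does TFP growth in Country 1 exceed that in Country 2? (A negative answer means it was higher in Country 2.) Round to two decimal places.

Labor's share = 1 − 0.38 = 0.62.
Country 1: TFP = 0.4 − 0.228 − 0.372 = -0.2%.
Country 2: TFP = 5.4 − 3.04 − 0.124 = 2.236%.
Difference = -0.2 − (2.236) = -2.436 pp.

-2.44 percentage points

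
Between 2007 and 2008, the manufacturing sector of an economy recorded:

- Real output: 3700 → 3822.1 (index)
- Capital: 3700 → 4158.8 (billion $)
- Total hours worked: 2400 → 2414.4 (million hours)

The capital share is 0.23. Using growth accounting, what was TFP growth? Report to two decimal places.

Real output growth = (3822.1 − 3700) / 3700 = 3.3%.
Capital growth = (4158.8 − 3700) / 3700 = 12.4%.
Total hours worked growth = (2414.4 − 2400) / 2400 = 0.6%.
Labor's share = 1 − 0.23 = 0.77.
Capital: 0.23 × 12.4 = 2.852 pp.
Total hours worked: 0.77 × 0.6 = 0.462 pp.
TFP growth = 3.3 − 3.314 = -0.014%.

-0.01%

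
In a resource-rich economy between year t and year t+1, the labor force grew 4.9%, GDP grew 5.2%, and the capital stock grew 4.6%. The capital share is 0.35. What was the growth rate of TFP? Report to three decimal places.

0.405%

Labor's share = 1 − 0.35 = 0.65.
The capital stock: 0.35 × 4.6 = 1.61 pp.
The labor force: 0.65 × 4.9 = 3.185 pp.
TFP growth = 5.2 − 4.795 = 0.405%.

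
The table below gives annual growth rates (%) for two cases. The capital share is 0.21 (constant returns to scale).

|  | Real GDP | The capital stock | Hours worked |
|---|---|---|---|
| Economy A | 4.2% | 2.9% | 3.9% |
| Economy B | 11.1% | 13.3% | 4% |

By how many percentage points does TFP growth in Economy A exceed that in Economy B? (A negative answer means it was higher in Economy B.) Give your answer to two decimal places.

Labor's share = 1 − 0.21 = 0.79.
Economy A: TFP = 4.2 − 0.609 − 3.081 = 0.51%.
Economy B: TFP = 11.1 − 2.793 − 3.16 = 5.147%.
Difference = 0.51 − (5.147) = -4.637 pp.

-4.64 percentage points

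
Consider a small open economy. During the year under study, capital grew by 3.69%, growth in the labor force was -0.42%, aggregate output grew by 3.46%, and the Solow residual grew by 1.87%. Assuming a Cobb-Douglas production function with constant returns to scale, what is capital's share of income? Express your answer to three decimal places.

0.489

gY = gA + α·gK + (1−α)·gL, so gY − gA − gL = α(gK − gL).
3.46 − 1.87 + 0.42 = α × (3.69 − (-0.42)).
2.01 = 4.11 α, so α = 0.48905.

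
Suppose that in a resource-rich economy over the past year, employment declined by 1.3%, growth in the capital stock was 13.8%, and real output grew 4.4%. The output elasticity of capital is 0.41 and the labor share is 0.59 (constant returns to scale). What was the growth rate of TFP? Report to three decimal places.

Labor's share = 1 − 0.41 = 0.59.
The capital stock: 0.41 × 13.8 = 5.658 pp.
Employment: 0.59 × (-1.3) = -0.767 pp.
TFP growth = 4.4 − 4.891 = -0.491%.

-0.491%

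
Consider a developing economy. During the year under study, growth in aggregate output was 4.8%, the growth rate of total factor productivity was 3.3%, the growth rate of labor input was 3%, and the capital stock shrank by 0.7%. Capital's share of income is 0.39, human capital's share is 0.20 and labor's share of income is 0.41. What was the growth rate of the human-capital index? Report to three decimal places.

The human-capital index grew 2.715%.

Labor's share = 1 − 0.39 − 0.2 = 0.41.
gY = gA + 0.39×(-0.7) + 0.41×3 + 0.2×g.
0.2×g = 4.8 − 3.3 − 0.957 = 0.543.
g = 0.543 / 0.2 = 2.715%.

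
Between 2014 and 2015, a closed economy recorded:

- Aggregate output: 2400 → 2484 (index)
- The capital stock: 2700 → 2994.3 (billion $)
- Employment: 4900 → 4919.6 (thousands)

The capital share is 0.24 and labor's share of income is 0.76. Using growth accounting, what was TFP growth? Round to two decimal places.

0.58%

Aggregate output growth = (2484 − 2400) / 2400 = 3.5%.
The capital stock growth = (2994.3 − 2700) / 2700 = 10.9%.
Employment growth = (4919.6 − 4900) / 4900 = 0.4%.
Labor's share = 1 − 0.24 = 0.76.
The capital stock: 0.24 × 10.9 = 2.616 pp.
Employment: 0.76 × 0.4 = 0.304 pp.
TFP growth = 3.5 − 2.92 = 0.58%.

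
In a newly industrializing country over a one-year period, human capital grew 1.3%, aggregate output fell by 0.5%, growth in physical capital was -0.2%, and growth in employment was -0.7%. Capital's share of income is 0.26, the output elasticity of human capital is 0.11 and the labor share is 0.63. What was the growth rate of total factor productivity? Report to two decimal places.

-0.15%

Labor's share = 1 − 0.26 − 0.11 = 0.63.
Physical capital: 0.26 × (-0.2) = -0.052 pp.
Human capital: 0.11 × 1.3 = 0.143 pp.
Employment: 0.63 × (-0.7) = -0.441 pp.
TFP growth = -0.5 + 0.35 = -0.15%.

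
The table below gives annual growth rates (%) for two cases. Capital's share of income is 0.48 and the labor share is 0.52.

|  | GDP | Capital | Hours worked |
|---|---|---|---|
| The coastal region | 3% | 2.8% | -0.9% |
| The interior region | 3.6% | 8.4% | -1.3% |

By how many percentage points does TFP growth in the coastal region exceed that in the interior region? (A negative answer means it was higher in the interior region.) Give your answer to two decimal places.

Labor's share = 1 − 0.48 = 0.52.
The coastal region: TFP = 3 − 1.344 + 0.468 = 2.124%.
The interior region: TFP = 3.6 − 4.032 + 0.676 = 0.244%.
Difference = 2.124 − (0.244) = 1.88 pp.

1.88 percentage points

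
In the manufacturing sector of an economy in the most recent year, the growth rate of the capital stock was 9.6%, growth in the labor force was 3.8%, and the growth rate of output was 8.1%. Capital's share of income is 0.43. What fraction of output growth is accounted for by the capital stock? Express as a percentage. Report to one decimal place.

The capital stock accounted for 51.0% of growth.

The capital stock contributed 0.43 × 9.6 = 4.128 pp.
Share of growth = 4.128 / 8.1 × 100 = 50.963%.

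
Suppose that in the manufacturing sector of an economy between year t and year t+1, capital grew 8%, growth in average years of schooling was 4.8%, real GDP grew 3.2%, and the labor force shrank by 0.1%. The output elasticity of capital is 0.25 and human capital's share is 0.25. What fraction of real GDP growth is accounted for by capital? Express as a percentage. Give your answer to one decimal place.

Capital contributed 0.25 × 8 = 2 pp.
Share of growth = 2 / 3.2 × 100 = 62.5%.

62.5%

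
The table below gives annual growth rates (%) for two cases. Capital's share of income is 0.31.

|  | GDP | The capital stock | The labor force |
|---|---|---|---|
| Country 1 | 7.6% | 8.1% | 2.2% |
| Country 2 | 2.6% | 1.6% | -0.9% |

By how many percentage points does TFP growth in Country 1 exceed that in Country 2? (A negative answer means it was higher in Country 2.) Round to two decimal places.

0.85 percentage points

Labor's share = 1 − 0.31 = 0.69.
Country 1: TFP = 7.6 − 2.511 − 1.518 = 3.571%.
Country 2: TFP = 2.6 − 0.496 + 0.621 = 2.725%.
Difference = 3.571 − (2.725) = 0.846 pp.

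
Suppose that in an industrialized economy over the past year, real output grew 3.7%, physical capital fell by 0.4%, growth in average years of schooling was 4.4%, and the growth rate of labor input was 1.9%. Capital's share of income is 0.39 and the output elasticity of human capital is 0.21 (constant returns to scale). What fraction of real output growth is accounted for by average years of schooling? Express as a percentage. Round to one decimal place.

25.0%

Average years of schooling contributed 0.21 × 4.4 = 0.924 pp.
Share of growth = 0.924 / 3.7 × 100 = 24.973%.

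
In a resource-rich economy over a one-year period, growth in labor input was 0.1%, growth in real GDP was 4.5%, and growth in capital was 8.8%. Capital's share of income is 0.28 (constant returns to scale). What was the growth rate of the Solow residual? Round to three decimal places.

1.964%

Labor's share = 1 − 0.28 = 0.72.
Capital: 0.28 × 8.8 = 2.464 pp.
Labor input: 0.72 × 0.1 = 0.072 pp.
TFP growth = 4.5 − 2.536 = 1.964%.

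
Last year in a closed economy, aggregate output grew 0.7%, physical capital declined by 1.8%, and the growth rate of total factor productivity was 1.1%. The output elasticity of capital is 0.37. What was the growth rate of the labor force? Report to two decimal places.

Labor's share = 1 − 0.37 = 0.63.
gY = gA + 0.37×(-1.8) + 0.63×g.
0.63×g = 0.7 − 1.1 + 0.666 = 0.266.
g = 0.266 / 0.63 = 0.4222%.

0.42%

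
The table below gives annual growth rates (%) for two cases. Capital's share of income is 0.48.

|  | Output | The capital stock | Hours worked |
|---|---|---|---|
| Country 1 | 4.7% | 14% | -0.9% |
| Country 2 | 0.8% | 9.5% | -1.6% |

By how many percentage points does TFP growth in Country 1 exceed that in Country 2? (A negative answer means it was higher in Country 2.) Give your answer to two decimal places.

1.38 percentage points

Labor's share = 1 − 0.48 = 0.52.
Country 1: TFP = 4.7 − 6.72 + 0.468 = -1.552%.
Country 2: TFP = 0.8 − 4.56 + 0.832 = -2.928%.
Difference = -1.552 − (-2.928) = 1.376 pp.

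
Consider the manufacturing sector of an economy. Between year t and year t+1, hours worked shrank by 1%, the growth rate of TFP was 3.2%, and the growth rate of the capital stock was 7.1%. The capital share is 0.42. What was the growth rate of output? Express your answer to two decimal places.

5.60%

Labor's share = 1 − 0.42 = 0.58.
The capital stock: 0.42 × 7.1 = 2.982 pp.
Hours worked: 0.58 × (-1) = -0.58 pp.
Output growth = 3.2 + 2.402 = 5.602%.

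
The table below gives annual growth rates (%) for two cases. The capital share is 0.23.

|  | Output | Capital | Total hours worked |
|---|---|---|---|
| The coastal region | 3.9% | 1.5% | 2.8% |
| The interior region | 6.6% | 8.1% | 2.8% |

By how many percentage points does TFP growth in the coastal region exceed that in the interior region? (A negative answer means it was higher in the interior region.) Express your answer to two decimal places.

Labor's share = 1 − 0.23 = 0.77.
The coastal region: TFP = 3.9 − 0.345 − 2.156 = 1.399%.
The interior region: TFP = 6.6 − 1.863 − 2.156 = 2.581%.
Difference = 1.399 − (2.581) = -1.182 pp.

-1.18 percentage points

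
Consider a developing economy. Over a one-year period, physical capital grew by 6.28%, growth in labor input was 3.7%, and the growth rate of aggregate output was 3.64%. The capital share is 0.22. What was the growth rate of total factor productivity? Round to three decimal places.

-0.628%

Labor's share = 1 − 0.22 = 0.78.
Physical capital: 0.22 × 6.28 = 1.3816 pp.
Labor input: 0.78 × 3.7 = 2.886 pp.
TFP growth = 3.64 − 4.2676 = -0.6276%.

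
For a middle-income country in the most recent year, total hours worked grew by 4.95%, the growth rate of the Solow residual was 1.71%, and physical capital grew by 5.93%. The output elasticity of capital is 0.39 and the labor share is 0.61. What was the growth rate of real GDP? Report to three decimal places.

Labor's share = 1 − 0.39 = 0.61.
Physical capital: 0.39 × 5.93 = 2.3127 pp.
Total hours worked: 0.61 × 4.95 = 3.0195 pp.
Output growth = 1.71 + 5.3322 = 7.0422%.

7.042%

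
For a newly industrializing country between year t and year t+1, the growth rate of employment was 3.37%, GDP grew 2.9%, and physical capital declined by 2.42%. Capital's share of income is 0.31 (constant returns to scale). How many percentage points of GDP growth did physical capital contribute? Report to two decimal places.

-0.75 pp

Contribution = share × growth = 0.31 × (-2.42) = -0.7502 pp.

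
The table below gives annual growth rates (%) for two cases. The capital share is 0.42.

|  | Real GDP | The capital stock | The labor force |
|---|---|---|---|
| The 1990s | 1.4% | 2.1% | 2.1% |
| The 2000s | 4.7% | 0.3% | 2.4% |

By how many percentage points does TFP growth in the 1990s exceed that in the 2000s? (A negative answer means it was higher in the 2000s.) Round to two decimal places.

Labor's share = 1 − 0.42 = 0.58.
The 1990s: TFP = 1.4 − 0.882 − 1.218 = -0.7%.
The 2000s: TFP = 4.7 − 0.126 − 1.392 = 3.182%.
Difference = -0.7 − (3.182) = -3.882 pp.

-3.88 percentage points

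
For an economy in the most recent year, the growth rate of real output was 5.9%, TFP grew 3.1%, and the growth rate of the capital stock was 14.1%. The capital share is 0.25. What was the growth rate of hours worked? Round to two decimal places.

-0.97%

Labor's share = 1 − 0.25 = 0.75.
gY = gA + 0.25×14.1 + 0.75×g.
0.75×g = 5.9 − 3.1 − 3.525 = -0.725.
g = -0.725 / 0.75 = -0.9667%.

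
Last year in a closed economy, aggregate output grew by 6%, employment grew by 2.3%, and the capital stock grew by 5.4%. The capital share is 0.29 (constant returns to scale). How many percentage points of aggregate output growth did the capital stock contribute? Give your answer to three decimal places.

Contribution = share × growth = 0.29 × 5.4 = 1.566 pp.

1.566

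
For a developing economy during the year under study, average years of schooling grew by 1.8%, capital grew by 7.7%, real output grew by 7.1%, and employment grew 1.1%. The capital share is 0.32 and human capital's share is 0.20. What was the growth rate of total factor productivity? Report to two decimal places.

Total factor productivity growth was 3.75%.

Labor's share = 1 − 0.32 − 0.2 = 0.48.
Capital: 0.32 × 7.7 = 2.464 pp.
Average years of schooling: 0.2 × 1.8 = 0.36 pp.
Employment: 0.48 × 1.1 = 0.528 pp.
TFP growth = 7.1 − 3.352 = 3.748%.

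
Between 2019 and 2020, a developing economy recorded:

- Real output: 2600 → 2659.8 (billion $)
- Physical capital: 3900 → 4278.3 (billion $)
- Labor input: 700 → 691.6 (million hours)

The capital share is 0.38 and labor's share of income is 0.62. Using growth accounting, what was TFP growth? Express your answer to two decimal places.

Real output growth = (2659.8 − 2600) / 2600 = 2.3%.
Physical capital growth = (4278.3 − 3900) / 3900 = 9.7%.
Labor input growth = (691.6 − 700) / 700 = -1.2%.
Labor's share = 1 − 0.38 = 0.62.
Physical capital: 0.38 × 9.7 = 3.686 pp.
Labor input: 0.62 × (-1.2) = -0.744 pp.
TFP growth = 2.3 − 2.942 = -0.642%.

-0.64%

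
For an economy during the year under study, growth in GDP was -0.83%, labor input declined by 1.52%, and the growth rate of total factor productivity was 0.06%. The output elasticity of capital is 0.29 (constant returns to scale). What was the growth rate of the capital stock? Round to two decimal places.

The capital stock growth was 0.65%.

Labor's share = 1 − 0.29 = 0.71.
gY = gA + 0.71×(-1.52) + 0.29×g.
0.29×g = -0.83 − 0.06 + 1.0792 = 0.1892.
g = 0.1892 / 0.29 = 0.6524%.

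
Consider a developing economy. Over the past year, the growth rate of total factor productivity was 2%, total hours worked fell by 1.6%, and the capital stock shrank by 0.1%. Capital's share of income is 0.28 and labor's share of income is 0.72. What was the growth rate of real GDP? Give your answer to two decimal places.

0.82%

Labor's share = 1 − 0.28 = 0.72.
The capital stock: 0.28 × (-0.1) = -0.028 pp.
Total hours worked: 0.72 × (-1.6) = -1.152 pp.
Output growth = 2 + (-1.18) = 0.82%.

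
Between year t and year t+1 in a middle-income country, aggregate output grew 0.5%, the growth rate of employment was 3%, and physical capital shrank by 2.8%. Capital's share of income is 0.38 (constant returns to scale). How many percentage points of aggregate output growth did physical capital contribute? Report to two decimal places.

-1.06 percentage points

Contribution = share × growth = 0.38 × (-2.8) = -1.064 pp.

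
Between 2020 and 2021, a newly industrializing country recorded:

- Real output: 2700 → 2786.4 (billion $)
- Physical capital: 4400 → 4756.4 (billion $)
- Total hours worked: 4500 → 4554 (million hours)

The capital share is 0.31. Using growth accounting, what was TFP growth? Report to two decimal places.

Real output growth = (2786.4 − 2700) / 2700 = 3.2%.
Physical capital growth = (4756.4 − 4400) / 4400 = 8.1%.
Total hours worked growth = (4554 − 4500) / 4500 = 1.2%.
Labor's share = 1 − 0.31 = 0.69.
Physical capital: 0.31 × 8.1 = 2.511 pp.
Total hours worked: 0.69 × 1.2 = 0.828 pp.
TFP growth = 3.2 − 3.339 = -0.139%.

-0.14%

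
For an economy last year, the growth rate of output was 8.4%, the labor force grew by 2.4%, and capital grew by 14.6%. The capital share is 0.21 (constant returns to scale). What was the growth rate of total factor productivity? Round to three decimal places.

Total factor productivity grew 3.438%.

Labor's share = 1 − 0.21 = 0.79.
Capital: 0.21 × 14.6 = 3.066 pp.
The labor force: 0.79 × 2.4 = 1.896 pp.
TFP growth = 8.4 − 4.962 = 3.438%.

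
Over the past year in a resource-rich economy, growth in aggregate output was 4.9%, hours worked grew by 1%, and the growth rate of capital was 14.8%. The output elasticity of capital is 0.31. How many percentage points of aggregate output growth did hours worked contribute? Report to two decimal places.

Labor's share = 1 − 0.31 = 0.69.
Contribution = share × growth = 0.69 × 1 = 0.69 pp.

0.69 pp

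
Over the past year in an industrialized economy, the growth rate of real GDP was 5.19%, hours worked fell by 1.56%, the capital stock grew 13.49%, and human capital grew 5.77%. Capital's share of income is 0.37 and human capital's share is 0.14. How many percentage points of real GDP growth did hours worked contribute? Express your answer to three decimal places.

-0.764 percentage points

Labor's share = 1 − 0.37 − 0.14 = 0.49.
Contribution = share × growth = 0.49 × (-1.56) = -0.7644 pp.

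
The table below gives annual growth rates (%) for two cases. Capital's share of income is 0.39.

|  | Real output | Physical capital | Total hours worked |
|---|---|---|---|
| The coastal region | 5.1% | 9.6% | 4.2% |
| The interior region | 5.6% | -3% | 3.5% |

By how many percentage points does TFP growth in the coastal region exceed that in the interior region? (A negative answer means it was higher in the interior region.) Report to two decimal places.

-5.84 percentage points

Labor's share = 1 − 0.39 = 0.61.
The coastal region: TFP = 5.1 − 3.744 − 2.562 = -1.206%.
The interior region: TFP = 5.6 + 1.17 − 2.135 = 4.635%.
Difference = -1.206 − (4.635) = -5.841 pp.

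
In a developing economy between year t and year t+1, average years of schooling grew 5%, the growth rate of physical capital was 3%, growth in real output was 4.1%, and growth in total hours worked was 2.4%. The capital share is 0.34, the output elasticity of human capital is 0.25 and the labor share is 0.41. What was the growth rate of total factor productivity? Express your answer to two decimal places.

0.85%

Labor's share = 1 − 0.34 − 0.25 = 0.41.
Physical capital: 0.34 × 3 = 1.02 pp.
Average years of schooling: 0.25 × 5 = 1.25 pp.
Total hours worked: 0.41 × 2.4 = 0.984 pp.
TFP growth = 4.1 − 3.254 = 0.846%.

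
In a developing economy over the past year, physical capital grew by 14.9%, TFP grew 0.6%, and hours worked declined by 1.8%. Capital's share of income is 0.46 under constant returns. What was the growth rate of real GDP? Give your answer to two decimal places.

Labor's share = 1 − 0.46 = 0.54.
Physical capital: 0.46 × 14.9 = 6.854 pp.
Hours worked: 0.54 × (-1.8) = -0.972 pp.
Output growth = 0.6 + 5.882 = 6.482%.

Real GDP growth was 6.48%.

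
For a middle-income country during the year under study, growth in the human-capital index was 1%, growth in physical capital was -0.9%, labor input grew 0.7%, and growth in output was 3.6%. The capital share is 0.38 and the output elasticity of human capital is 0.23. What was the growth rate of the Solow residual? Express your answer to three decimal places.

Labor's share = 1 − 0.38 − 0.23 = 0.39.
Physical capital: 0.38 × (-0.9) = -0.342 pp.
The human-capital index: 0.23 × 1 = 0.23 pp.
Labor input: 0.39 × 0.7 = 0.273 pp.
TFP growth = 3.6 − 0.161 = 3.439%.

3.439%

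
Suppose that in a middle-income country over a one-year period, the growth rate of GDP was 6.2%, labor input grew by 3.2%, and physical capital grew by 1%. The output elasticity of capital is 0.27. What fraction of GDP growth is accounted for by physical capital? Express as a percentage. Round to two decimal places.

Physical capital contributed 0.27 × 1 = 0.27 pp.
Share of growth = 0.27 / 6.2 × 100 = 4.3548%.

4.35%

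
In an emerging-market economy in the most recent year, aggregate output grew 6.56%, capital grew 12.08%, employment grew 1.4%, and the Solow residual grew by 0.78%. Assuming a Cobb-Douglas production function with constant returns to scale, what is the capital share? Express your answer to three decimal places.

gY = gA + α·gK + (1−α)·gL, so gY − gA − gL = α(gK − gL).
6.56 − 0.78 − 1.4 = α × (12.08 − 1.4).
4.38 = 10.68 α, so α = 0.41011.

α = 0.410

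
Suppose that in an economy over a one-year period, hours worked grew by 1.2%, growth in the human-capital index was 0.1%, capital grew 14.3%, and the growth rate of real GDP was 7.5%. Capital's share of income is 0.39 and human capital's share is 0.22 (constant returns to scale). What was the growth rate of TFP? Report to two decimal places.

Labor's share = 1 − 0.39 − 0.22 = 0.39.
Capital: 0.39 × 14.3 = 5.577 pp.
The human-capital index: 0.22 × 0.1 = 0.022 pp.
Hours worked: 0.39 × 1.2 = 0.468 pp.
TFP growth = 7.5 − 6.067 = 1.433%.

TFP growth was 1.43%.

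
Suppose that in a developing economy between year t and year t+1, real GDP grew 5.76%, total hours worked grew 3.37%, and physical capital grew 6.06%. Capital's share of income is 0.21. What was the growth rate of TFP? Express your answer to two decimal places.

Labor's share = 1 − 0.21 = 0.79.
Physical capital: 0.21 × 6.06 = 1.2726 pp.
Total hours worked: 0.79 × 3.37 = 2.6623 pp.
TFP growth = 5.76 − 3.9349 = 1.8251%.

1.83%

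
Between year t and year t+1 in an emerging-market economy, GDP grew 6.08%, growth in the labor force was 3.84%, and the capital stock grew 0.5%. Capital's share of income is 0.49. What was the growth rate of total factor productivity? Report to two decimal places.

Labor's share = 1 − 0.49 = 0.51.
The capital stock: 0.49 × 0.5 = 0.245 pp.
The labor force: 0.51 × 3.84 = 1.9584 pp.
TFP growth = 6.08 − 2.2034 = 3.8766%.

Total factor productivity grew 3.88%.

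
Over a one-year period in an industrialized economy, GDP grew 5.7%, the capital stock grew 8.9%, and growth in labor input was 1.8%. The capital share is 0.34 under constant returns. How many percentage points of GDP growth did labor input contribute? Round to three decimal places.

Labor's share = 1 − 0.34 = 0.66.
Contribution = share × growth = 0.66 × 1.8 = 1.188 pp.

1.188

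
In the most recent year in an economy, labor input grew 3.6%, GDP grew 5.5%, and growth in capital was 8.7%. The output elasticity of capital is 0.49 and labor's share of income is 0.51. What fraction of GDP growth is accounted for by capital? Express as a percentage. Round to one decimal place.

Capital accounted for 77.5% of growth.

Capital contributed 0.49 × 8.7 = 4.263 pp.
Share of growth = 4.263 / 5.5 × 100 = 77.509%.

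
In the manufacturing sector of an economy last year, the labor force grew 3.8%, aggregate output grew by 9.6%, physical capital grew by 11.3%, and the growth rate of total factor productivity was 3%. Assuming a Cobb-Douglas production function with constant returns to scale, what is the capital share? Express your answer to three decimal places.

α = 0.373

gY = gA + α·gK + (1−α)·gL, so gY − gA − gL = α(gK − gL).
9.6 − 3 − 3.8 = α × (11.3 − 3.8).
2.8 = 7.5 α, so α = 0.37333.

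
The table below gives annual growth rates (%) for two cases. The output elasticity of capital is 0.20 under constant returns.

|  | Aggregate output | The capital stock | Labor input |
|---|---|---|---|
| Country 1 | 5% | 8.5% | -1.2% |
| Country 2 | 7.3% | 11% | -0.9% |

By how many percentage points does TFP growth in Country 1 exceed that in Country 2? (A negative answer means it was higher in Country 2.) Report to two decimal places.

-1.56 percentage points

Labor's share = 1 − 0.2 = 0.8.
Country 1: TFP = 5 − 1.7 + 0.96 = 4.26%.
Country 2: TFP = 7.3 − 2.2 + 0.72 = 5.82%.
Difference = 4.26 − (5.82) = -1.56 pp.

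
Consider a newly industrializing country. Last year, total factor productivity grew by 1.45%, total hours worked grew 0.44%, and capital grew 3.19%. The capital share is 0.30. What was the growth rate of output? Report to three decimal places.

Labor's share = 1 − 0.3 = 0.7.
Capital: 0.3 × 3.19 = 0.957 pp.
Total hours worked: 0.7 × 0.44 = 0.308 pp.
Output growth = 1.45 + 1.265 = 2.715%.

2.715%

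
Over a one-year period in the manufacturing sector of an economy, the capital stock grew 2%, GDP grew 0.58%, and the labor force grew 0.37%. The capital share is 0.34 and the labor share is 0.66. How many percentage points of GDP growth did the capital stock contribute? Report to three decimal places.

Contribution = share × growth = 0.34 × 2 = 0.68 pp.

0.680 percentage points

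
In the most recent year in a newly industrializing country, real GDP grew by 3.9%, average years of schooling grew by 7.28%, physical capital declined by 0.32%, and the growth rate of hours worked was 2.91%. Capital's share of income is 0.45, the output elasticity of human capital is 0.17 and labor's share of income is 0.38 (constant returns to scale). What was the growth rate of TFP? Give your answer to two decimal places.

1.70%

Labor's share = 1 − 0.45 − 0.17 = 0.38.
Physical capital: 0.45 × (-0.32) = -0.144 pp.
Average years of schooling: 0.17 × 7.28 = 1.2376 pp.
Hours worked: 0.38 × 2.91 = 1.1058 pp.
TFP growth = 3.9 − 2.1994 = 1.7006%.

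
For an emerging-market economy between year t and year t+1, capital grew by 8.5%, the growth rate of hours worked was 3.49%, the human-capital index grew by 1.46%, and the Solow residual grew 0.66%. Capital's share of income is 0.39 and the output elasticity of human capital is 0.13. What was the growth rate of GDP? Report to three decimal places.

GDP grew 5.840%.

Labor's share = 1 − 0.39 − 0.13 = 0.48.
Capital: 0.39 × 8.5 = 3.315 pp.
The human-capital index: 0.13 × 1.46 = 0.1898 pp.
Hours worked: 0.48 × 3.49 = 1.6752 pp.
Output growth = 0.66 + 5.18 = 5.84%.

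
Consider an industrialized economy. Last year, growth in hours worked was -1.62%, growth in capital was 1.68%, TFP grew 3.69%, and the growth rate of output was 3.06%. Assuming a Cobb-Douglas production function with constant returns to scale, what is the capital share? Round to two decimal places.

gY = gA + α·gK + (1−α)·gL, so gY − gA − gL = α(gK − gL).
3.06 − 3.69 + 1.62 = α × (1.68 − (-1.62)).
0.99 = 3.3 α, so α = 0.3.

α = 0.30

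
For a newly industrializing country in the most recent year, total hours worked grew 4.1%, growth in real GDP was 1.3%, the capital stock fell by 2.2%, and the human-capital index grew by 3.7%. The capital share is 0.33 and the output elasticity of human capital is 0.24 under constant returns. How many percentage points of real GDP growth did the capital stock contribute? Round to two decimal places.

-0.73 percentage points

Contribution = share × growth = 0.33 × (-2.2) = -0.726 pp.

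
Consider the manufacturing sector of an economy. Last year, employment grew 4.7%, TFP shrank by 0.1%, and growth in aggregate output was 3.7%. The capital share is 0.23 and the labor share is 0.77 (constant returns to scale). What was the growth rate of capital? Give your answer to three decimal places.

Labor's share = 1 − 0.23 = 0.77.
gY = gA + 0.77×4.7 + 0.23×g.
0.23×g = 3.7 + 0.1 − 3.619 = 0.181.
g = 0.181 / 0.23 = 0.78696%.

Capital growth was 0.787%.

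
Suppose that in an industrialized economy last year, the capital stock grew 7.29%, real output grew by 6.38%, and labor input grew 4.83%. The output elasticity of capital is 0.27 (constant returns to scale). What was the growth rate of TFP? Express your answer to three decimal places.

Labor's share = 1 − 0.27 = 0.73.
The capital stock: 0.27 × 7.29 = 1.9683 pp.
Labor input: 0.73 × 4.83 = 3.5259 pp.
TFP growth = 6.38 − 5.4942 = 0.8858%.

0.886%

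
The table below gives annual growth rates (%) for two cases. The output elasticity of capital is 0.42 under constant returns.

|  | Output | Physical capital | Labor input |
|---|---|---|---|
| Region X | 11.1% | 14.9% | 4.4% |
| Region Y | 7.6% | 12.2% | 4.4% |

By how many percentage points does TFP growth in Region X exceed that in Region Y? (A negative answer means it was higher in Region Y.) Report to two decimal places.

Labor's share = 1 − 0.42 = 0.58.
Region X: TFP = 11.1 − 6.258 − 2.552 = 2.29%.
Region Y: TFP = 7.6 − 5.124 − 2.552 = -0.076%.
Difference = 2.29 − (-0.076) = 2.366 pp.

2.37 percentage points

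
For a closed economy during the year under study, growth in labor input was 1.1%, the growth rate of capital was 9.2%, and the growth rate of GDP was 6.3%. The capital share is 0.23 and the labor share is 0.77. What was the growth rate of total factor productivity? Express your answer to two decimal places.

Labor's share = 1 − 0.23 = 0.77.
Capital: 0.23 × 9.2 = 2.116 pp.
Labor input: 0.77 × 1.1 = 0.847 pp.
TFP growth = 6.3 − 2.963 = 3.337%.

3.34%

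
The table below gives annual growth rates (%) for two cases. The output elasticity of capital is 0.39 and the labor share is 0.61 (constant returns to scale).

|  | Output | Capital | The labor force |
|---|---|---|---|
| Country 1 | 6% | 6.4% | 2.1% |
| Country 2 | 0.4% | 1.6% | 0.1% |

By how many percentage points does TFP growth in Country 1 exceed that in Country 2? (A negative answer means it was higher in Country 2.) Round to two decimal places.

Labor's share = 1 − 0.39 = 0.61.
Country 1: TFP = 6 − 2.496 − 1.281 = 2.223%.
Country 2: TFP = 0.4 − 0.624 − 0.061 = -0.285%.
Difference = 2.223 − (-0.285) = 2.508 pp.

2.51 percentage points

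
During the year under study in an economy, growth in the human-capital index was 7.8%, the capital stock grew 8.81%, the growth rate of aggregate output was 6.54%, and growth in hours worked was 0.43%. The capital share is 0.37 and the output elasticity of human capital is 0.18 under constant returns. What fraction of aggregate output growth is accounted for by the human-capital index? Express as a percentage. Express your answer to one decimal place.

21.5%

The human-capital index contributed 0.18 × 7.8 = 1.404 pp.
Share of growth = 1.404 / 6.54 × 100 = 21.468%.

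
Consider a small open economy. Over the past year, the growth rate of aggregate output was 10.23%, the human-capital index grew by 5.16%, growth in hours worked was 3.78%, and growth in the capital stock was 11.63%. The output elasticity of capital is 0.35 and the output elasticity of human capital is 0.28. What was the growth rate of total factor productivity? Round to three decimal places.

Labor's share = 1 − 0.35 − 0.28 = 0.37.
The capital stock: 0.35 × 11.63 = 4.0705 pp.
The human-capital index: 0.28 × 5.16 = 1.4448 pp.
Hours worked: 0.37 × 3.78 = 1.3986 pp.
TFP growth = 10.23 − 6.9139 = 3.3161%.

Total factor productivity growth was 3.316%.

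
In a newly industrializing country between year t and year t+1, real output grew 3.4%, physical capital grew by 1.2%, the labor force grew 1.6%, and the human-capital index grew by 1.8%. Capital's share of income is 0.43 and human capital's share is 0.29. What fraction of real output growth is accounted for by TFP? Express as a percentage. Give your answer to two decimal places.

TFP accounted for 56.29% of growth.

Labor's share = 1 − 0.43 − 0.29 = 0.28.
Physical capital: 0.43 × 1.2 = 0.516 pp.
The human-capital index: 0.29 × 1.8 = 0.522 pp.
The labor force: 0.28 × 1.6 = 0.448 pp.
TFP growth = 3.4 − 1.486 = 1.914%.
TFP share of growth = 1.914 / 3.4 × 100 = 56.2941%.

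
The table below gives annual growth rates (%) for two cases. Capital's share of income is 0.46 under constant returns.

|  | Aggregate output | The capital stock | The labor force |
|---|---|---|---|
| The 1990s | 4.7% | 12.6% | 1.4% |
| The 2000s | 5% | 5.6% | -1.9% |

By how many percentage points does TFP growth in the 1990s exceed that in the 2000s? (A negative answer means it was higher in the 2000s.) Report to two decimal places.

Labor's share = 1 − 0.46 = 0.54.
The 1990s: TFP = 4.7 − 5.796 − 0.756 = -1.852%.
The 2000s: TFP = 5 − 2.576 + 1.026 = 3.45%.
Difference = -1.852 − (3.45) = -5.302 pp.

-5.30 percentage points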